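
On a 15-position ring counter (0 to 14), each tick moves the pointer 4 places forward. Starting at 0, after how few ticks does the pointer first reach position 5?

The inverse of 4 mod 15 is 4 (since 4·4 = 16 ≡ 1).
So x ≡ 4·5 = 20 ≡ 5 (mod 15).
Check: 4·5 = 20 = 1·15 + 5.

5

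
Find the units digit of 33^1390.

The units digit of 33^n cycles with period 4: 3, 9, 7, 1, …
1390 mod 4 = 2, so the last digit matches 3^2 = 9.

9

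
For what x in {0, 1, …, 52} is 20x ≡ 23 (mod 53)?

20⁻¹ ≡ 8 (mod 53) because 20·8 = 160 = 3·53 + 1.
So x ≡ 8·23 = 184 ≡ 25 (mod 53).

25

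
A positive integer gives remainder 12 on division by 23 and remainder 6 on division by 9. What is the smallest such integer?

150

Since 9·18 ≡ 1 (mod 23), take x = 6 + 9·((12−6)·18 mod 23) = 6 + 9·16 = 150.
Check: 150 mod 23 = 12, 150 mod 9 = 6.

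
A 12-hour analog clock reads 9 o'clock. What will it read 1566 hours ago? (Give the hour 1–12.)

1566 − 130·12 = 6, so 1566 ≡ 6 (mod 12).
9 − 6 → 3 on a 12-hour dial.

3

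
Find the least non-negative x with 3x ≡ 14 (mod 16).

10

The inverse of 3 mod 16 is 11 (since 3·11 = 33 ≡ 1).
Multiplying both sides by 11: x ≡ 11·14 = 154 ≡ 10 (mod 16).
Check: 3·10 = 30 = 1·16 + 14.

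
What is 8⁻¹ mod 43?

43 = 5·8 + 3
8 = 2·3 + 2
3 = 1·2 + 1
2 = 2·1 + 0
Back-substituting gives 8·27 ≡ 1 (mod 43).

27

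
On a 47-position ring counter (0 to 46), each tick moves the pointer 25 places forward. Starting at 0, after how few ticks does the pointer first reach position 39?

The inverse of 25 mod 47 is 32 (since 25·32 = 800 ≡ 1).
So x ≡ 32·39 = 1248 ≡ 26 (mod 47).

26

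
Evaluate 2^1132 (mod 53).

Successive squares of 2 mod 53: 2^1≡2, 2^2≡4, 2^4≡16, 2^8≡44, 2^16≡28, 2^32≡42, 2^64≡15, 2^128≡13, 2^256≡10, 2^512≡47, 2^1024≡36.
1132 = 4 + 8 + 32 + 64 + 1024, so 2^1132 ≡ 16·44·42·15·36 ≡ 46 (mod 53).

46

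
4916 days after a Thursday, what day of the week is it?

4916 − 702·7 = 2, so 4916 ≡ 2 (mod 7).
Thursday + 2 days → Saturday.

Saturday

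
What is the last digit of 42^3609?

Powers of 2 mod 10 repeat with period 4: 2, 4, 8, 6.
3609 mod 4 = 1, so the last digit matches 2^1 = 2.

2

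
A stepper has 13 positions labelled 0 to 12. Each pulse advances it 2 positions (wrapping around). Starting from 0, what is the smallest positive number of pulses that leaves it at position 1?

13 = 6·2 + 1
2 = 2·1 + 0
Back-substituting gives 2·7 ≡ 1 (mod 13).

7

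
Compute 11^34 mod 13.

Successive squares of 11 mod 13: 11^1≡11, 11^2≡4, 11^4≡3, 11^8≡9, 11^16≡3, 11^32≡9.
Since 34 = 2 + 32 in binary, 11^34 ≡ 4·9 ≡ 10 (mod 13).

10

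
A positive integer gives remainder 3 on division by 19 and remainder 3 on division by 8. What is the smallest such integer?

x ≡ 3 (mod 8) gives x ∈ {3}.
The first of these with x mod 19 = 3 is 3.

3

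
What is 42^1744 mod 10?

6

The units digit of 42^n cycles with period 4: 2, 4, 8, 6, …
1744 mod 4 = 0, so the last digit matches 2^4 = 6.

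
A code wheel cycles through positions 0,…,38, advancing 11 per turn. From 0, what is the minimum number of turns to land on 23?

The inverse of 11 mod 39 is 32 (since 11·32 = 352 ≡ 1).
Multiplying both sides by 32: x ≡ 32·23 = 736 ≡ 34 (mod 39).

34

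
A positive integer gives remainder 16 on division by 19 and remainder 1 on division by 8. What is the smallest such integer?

x ≡ 1 (mod 8) gives x ∈ {1, 9, 17, 25, 33, 41, 49, 57, …}.
The first of these with x mod 19 = 16 is 73.

73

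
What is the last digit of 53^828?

1

The units digit of 53^n cycles with period 4: 3, 9, 7, 1, …
828 mod 4 = 0, so the last digit matches 3^4 = 1.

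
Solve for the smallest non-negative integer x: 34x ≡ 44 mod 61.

34⁻¹ ≡ 9 (mod 61) because 34·9 = 306 = 5·61 + 1.
So x ≡ 9·44 = 396 ≡ 30 (mod 61).

30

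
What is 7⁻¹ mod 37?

16

7·16 = 112 = 3·37 + 1, so 7⁻¹ ≡ 16 (mod 37).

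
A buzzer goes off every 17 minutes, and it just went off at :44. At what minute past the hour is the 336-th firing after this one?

56

336·17 = 5712.
5712 mod 60 = 12 (since 95·60 = 5700).
(44 + 12) mod 60 = 56.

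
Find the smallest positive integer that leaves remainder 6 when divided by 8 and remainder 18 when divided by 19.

94

x ≡ 6 (mod 8) gives x ∈ {6, 14, 22, 30, 38, 46, 54, 62, …}.
The first of these with x mod 19 = 18 is 94.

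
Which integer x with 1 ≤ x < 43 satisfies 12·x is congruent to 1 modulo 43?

18

12·18 = 216 = 5·43 + 1, so 12⁻¹ ≡ 18 (mod 43).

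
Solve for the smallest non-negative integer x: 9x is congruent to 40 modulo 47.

41

9⁻¹ ≡ 21 (mod 47) because 9·21 = 189 = 4·47 + 1.
So x ≡ 21·40 = 840 ≡ 41 (mod 47).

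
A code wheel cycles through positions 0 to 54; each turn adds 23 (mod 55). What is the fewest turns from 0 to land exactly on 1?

12

55 = 2·23 + 9
23 = 2·9 + 5
9 = 1·5 + 4
5 = 1·4 + 1
4 = 4·1 + 0
Back-substituting gives 23·12 ≡ 1 (mod 55).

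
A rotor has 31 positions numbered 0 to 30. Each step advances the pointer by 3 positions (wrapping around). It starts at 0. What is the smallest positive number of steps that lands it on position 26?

19

3⁻¹ ≡ 21 (mod 31) because 3·21 = 63 = 2·31 + 1.
Multiplying both sides by 21: x ≡ 21·26 = 546 ≡ 19 (mod 31).
Check: 3·19 = 57 = 1·31 + 26.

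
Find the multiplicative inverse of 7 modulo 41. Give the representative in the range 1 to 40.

7·6 = 42 = 1·41 + 1, so 7⁻¹ ≡ 6 (mod 41).

6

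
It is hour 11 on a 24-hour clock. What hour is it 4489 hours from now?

4489 = 187·24 + 1, so 4489 mod 24 = 1.
(11 + 1) mod 24 = 12.

12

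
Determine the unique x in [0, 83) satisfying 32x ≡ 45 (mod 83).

4

32⁻¹ ≡ 13 (mod 83) because 32·13 = 416 = 5·83 + 1.
Multiplying both sides by 13: x ≡ 13·45 = 585 ≡ 4 (mod 83).
Check: 32·4 = 128 = 1·83 + 45.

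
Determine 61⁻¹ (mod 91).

61·3 = 183 = 2·91 + 1, so 61⁻¹ ≡ 3 (mod 91).

3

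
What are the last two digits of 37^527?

Square-and-reduce mod 100: 37^1≡37, 37^2≡69, 37^4≡61, 37^8≡21, 37^16≡41, 37^32≡81, 37^64≡61, 37^128≡21, 37^256≡41, 37^512≡81.
527 = 1 + 2 + 4 + 8 + 512, so 37^527 ≡ 37·69·61·21·81 ≡ 33 (mod 100).

33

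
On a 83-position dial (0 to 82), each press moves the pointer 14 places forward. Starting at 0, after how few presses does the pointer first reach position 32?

26

14⁻¹ ≡ 6 (mod 83) because 14·6 = 84 = 1·83 + 1.
Multiplying both sides by 6: x ≡ 6·32 = 192 ≡ 26 (mod 83).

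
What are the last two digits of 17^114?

Successive squares of 17 mod 100: 17^1≡17, 17^2≡89, 17^4≡21, 17^8≡41, 17^16≡81, 17^32≡61, 17^64≡21.
Since 114 = 2 + 16 + 32 + 64 in binary, 17^114 ≡ 89·81·61·21 ≡ 29 (mod 100).

29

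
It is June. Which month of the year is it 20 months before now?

20 = 1·12 + 8, so 20 mod 12 = 8.
June − 8 months → October.

October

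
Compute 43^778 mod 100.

49

Square-and-reduce mod 100: 43^1≡43, 43^2≡49, 43^4≡1, 43^8≡1, 43^16≡1, 43^32≡1, 43^64≡1, 43^128≡1, 43^256≡1, 43^512≡1.
778 = 2 + 8 + 256 + 512, so 43^778 ≡ 49·1·1·1 ≡ 49 (mod 100).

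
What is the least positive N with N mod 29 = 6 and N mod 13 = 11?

x ≡ 11 (mod 13) gives x ∈ {11, 24, 37, 50, 63, 76, 89, 102, …}.
The first of these with x mod 29 = 6 is 180.

180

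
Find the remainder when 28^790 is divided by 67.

By repeated squaring mod 67: 28^1≡28, 28^2≡47, 28^4≡65, 28^8≡4, 28^16≡16, 28^32≡55, 28^64≡10, 28^128≡33, 28^256≡17, 28^512≡21.
Since 790 = 2 + 4 + 16 + 256 + 512 in binary, 28^790 ≡ 47·65·16·17·21 ≡ 10 (mod 67).

10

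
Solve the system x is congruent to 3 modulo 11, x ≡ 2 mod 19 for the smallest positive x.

Since 19·7 ≡ 1 (mod 11), take x = 2 + 19·((3−2)·7 mod 11) = 2 + 19·7 = 135.
Check: 135 mod 11 = 3, 135 mod 19 = 2.

135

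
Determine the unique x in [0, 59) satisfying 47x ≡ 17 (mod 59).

The inverse of 47 mod 59 is 54 (since 47·54 = 2538 ≡ 1).
Multiplying both sides by 54: x ≡ 54·17 = 918 ≡ 33 (mod 59).

33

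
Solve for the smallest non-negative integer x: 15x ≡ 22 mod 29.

15⁻¹ ≡ 2 (mod 29) because 15·2 = 30 = 1·29 + 1.
Multiplying both sides by 2: x ≡ 2·22 = 44 ≡ 15 (mod 29).
Check: 15·15 = 225 = 7·29 + 22.

15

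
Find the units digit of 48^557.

8

Powers of 8 mod 10 repeat with period 4: 8, 4, 2, 6.
557 leaves remainder 1 on division by 4, so 48^557 ends in 8.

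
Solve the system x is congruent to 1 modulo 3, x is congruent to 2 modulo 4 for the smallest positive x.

10

Since 4·1 ≡ 1 (mod 3), take x = 2 + 4·((1−2)·1 mod 3) = 2 + 4·2 = 10.
Check: 10 mod 3 = 1, 10 mod 4 = 2.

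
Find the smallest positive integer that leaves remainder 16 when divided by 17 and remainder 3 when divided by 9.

84

Since 9·2 ≡ 1 (mod 17), take x = 3 + 9·((16−3)·2 mod 17) = 3 + 9·9 = 84.
Check: 84 mod 17 = 16, 84 mod 9 = 3.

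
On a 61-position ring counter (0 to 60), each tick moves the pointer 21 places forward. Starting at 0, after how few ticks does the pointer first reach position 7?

41

The inverse of 21 mod 61 is 32 (since 21·32 = 672 ≡ 1).
So x ≡ 32·7 = 224 ≡ 41 (mod 61).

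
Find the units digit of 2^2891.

8

Powers of 2 mod 10 repeat with period 4: 2, 4, 8, 6.
2891 mod 4 = 3, so the last digit matches 2^3 = 8.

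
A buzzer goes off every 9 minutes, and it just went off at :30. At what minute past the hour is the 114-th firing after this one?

114·9 = 1026.
1026 − 17·60 = 6, so 1026 ≡ 6 (mod 60).
(30 + 6) mod 60 = 36.

36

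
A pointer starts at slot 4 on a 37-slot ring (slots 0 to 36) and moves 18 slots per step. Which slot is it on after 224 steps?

3

224·18 = 4032.
Dividing 4032 by 37 gives quotient 108 and remainder 36.
(4 + 36) mod 37 = 3.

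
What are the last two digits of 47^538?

By repeated squaring mod 100: 47^1≡47, 47^2≡9, 47^4≡81, 47^8≡61, 47^16≡21, 47^32≡41, 47^64≡81, 47^128≡61, 47^256≡21, 47^512≡41.
Since 538 = 2 + 8 + 16 + 512 in binary, 47^538 ≡ 9·61·21·41 ≡ 89 (mod 100).

89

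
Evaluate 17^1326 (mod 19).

Successive squares of 17 mod 19: 17^1≡17, 17^2≡4, 17^4≡16, 17^8≡9, 17^16≡5, 17^32≡6, 17^64≡17, 17^128≡4, 17^256≡16, 17^512≡9, 17^1024≡5.
1326 = 2 + 4 + 8 + 32 + 256 + 1024, so 17^1326 ≡ 4·16·9·6·16·5 ≡ 11 (mod 19).

11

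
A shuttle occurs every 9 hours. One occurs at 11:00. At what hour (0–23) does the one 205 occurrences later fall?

8

205·9 = 1845.
1845 = 76·24 + 21, so 1845 mod 24 = 21.
(11 + 21) mod 24 = 8.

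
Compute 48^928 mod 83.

7

By repeated squaring mod 83: 48^1≡48, 48^2≡63, 48^4≡68, 48^8≡59, 48^16≡78, 48^32≡25, 48^64≡44, 48^128≡27, 48^256≡65, 48^512≡75.
928 = 32 + 128 + 256 + 512, so 48^928 ≡ 25·27·65·75 ≡ 7 (mod 83).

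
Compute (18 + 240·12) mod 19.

240·12 = 2880.
2880 mod 19 = 11 (since 151·19 = 2869).
(18 + 11) mod 19 = 10.

10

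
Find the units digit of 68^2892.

The units digit of 68^n cycles with period 4: 8, 4, 2, 6, …
2892 leaves remainder 0 on division by 4, so 68^2892 ends in 6.

6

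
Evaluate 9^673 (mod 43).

9

Square-and-reduce mod 43: 9^1≡9, 9^2≡38, 9^4≡25, 9^8≡23, 9^16≡13, 9^32≡40, 9^64≡9, 9^128≡38, 9^256≡25, 9^512≡23.
673 = 1 + 32 + 128 + 512, so 9^673 ≡ 9·40·38·23 ≡ 9 (mod 43).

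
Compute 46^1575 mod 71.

By repeated squaring mod 71: 46^1≡46, 46^2≡57, 46^4≡54, 46^8≡5, 46^16≡25, 46^32≡57, 46^64≡54, 46^128≡5, 46^256≡25, 46^512≡57, 46^1024≡54.
Since 1575 = 1 + 2 + 4 + 32 + 512 + 1024 in binary, 46^1575 ≡ 46·57·54·57·57·54 ≡ 70 (mod 71).

70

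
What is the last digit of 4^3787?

4

The units digit of 4^n cycles with period 2: 4, 6, …
3787 leaves remainder 1 on division by 2, so 4^3787 ends in 4.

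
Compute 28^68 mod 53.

10

Square-and-reduce mod 53: 28^1≡28, 28^2≡42, 28^4≡15, 28^8≡13, 28^16≡10, 28^32≡47, 28^64≡36.
68 = 4 + 64, so 28^68 ≡ 15·36 ≡ 10 (mod 53).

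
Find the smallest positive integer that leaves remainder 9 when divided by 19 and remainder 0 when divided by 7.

28

x ≡ 0 (mod 7) gives x ∈ {0, 7, 14, 21, 28}.
The first of these with x mod 19 = 9 is 28.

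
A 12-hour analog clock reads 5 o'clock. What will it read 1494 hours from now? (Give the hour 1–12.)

1494 = 124·12 + 6, so 1494 mod 12 = 6.
5 + 6 → 11 on a 12-hour dial.

11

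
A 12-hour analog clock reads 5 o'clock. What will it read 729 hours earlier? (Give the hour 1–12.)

729 = 60·12 + 9, so 729 mod 12 = 9.
5 − 9 → 8 on a 12-hour dial.

8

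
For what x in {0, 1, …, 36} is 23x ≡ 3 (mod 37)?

13

The inverse of 23 mod 37 is 29 (since 23·29 = 667 ≡ 1).
So x ≡ 29·3 = 87 ≡ 13 (mod 37).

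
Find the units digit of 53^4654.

Powers of 3 mod 10 repeat with period 4: 3, 9, 7, 1.
4654 mod 4 = 2, so the last digit matches 3^2 = 9.

9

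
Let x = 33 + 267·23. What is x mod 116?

26

267·23 = 6141.
6141 = 52·116 + 109, so 6141 mod 116 = 109.
(33 + 109) mod 116 = 26.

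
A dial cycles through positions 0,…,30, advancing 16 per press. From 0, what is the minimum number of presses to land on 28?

25

16⁻¹ ≡ 2 (mod 31) because 16·2 = 32 = 1·31 + 1.
So x ≡ 2·28 = 56 ≡ 25 (mod 31).
Check: 16·25 = 400 = 12·31 + 28.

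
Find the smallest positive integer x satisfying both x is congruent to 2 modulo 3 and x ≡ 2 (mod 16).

2

x ≡ 2 (mod 3) gives x ∈ {2}.
The first of these with x mod 16 = 2 is 2.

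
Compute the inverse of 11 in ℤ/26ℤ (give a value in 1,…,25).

11·19 = 209 = 8·26 + 1, so 11⁻¹ ≡ 19 (mod 26).

19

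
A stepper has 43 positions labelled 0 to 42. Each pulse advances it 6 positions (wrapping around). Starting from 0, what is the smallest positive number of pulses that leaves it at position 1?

6·36 = 216 = 5·43 + 1, so 6⁻¹ ≡ 36 (mod 43).

36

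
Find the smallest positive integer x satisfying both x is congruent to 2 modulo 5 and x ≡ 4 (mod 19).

Since 19·4 ≡ 1 (mod 5), take x = 4 + 19·((2−4)·4 mod 5) = 4 + 19·2 = 42.
Check: 42 mod 5 = 2, 42 mod 19 = 4.

42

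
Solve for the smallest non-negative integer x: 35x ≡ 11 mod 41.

The inverse of 35 mod 41 is 34 (since 35·34 = 1190 ≡ 1).
Multiplying both sides by 34: x ≡ 34·11 = 374 ≡ 5 (mod 41).
Check: 35·5 = 175 = 4·41 + 11.

5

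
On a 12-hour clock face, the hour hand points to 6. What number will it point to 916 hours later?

916 = 76·12 + 4, so 916 mod 12 = 4.
6 + 4 → 10 on a 12-hour dial.

10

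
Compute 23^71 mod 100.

Successive squares of 23 mod 100: 23^1≡23, 23^2≡29, 23^4≡41, 23^8≡81, 23^16≡61, 23^32≡21, 23^64≡41.
Since 71 = 1 + 2 + 4 + 64 in binary, 23^71 ≡ 23·29·41·41 ≡ 27 (mod 100).

27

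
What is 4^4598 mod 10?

Last digits of 4^n: 4, 6 (period 2).
4598 mod 2 = 0, so the last digit matches 4^2 = 6.

6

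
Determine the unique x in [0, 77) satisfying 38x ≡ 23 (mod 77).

The inverse of 38 mod 77 is 75 (since 38·75 = 2850 ≡ 1).
So x ≡ 75·23 = 1725 ≡ 31 (mod 77).

31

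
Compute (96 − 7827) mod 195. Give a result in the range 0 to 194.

69

Dividing 7827 by 195 gives quotient 40 and remainder 27.
(96 − 27) mod 195 = 69.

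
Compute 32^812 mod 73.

2

By repeated squaring mod 73: 32^1≡32, 32^2≡2, 32^4≡4, 32^8≡16, 32^16≡37, 32^32≡55, 32^64≡32, 32^128≡2, 32^256≡4, 32^512≡16.
Since 812 = 4 + 8 + 32 + 256 + 512 in binary, 32^812 ≡ 4·16·55·4·16 ≡ 2 (mod 73).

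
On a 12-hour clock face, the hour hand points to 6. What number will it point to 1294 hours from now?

1294 mod 12 = 10 (since 107·12 = 1284).
6 + 10 → 4 on a 12-hour dial.

4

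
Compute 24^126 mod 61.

41

Successive squares of 24 mod 61: 24^1≡24, 24^2≡27, 24^4≡58, 24^8≡9, 24^16≡20, 24^32≡34, 24^64≡58.
126 = 2 + 4 + 8 + 16 + 32 + 64, so 24^126 ≡ 27·58·9·20·34·58 ≡ 41 (mod 61).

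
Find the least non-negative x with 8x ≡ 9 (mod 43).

28

8⁻¹ ≡ 27 (mod 43) because 8·27 = 216 = 5·43 + 1.
Multiplying both sides by 27: x ≡ 27·9 = 243 ≡ 28 (mod 43).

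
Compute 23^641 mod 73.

By repeated squaring mod 73: 23^1≡23, 23^2≡18, 23^4≡32, 23^8≡2, 23^16≡4, 23^32≡16, 23^64≡37, 23^128≡55, 23^256≡32, 23^512≡2.
Since 641 = 1 + 128 + 512 in binary, 23^641 ≡ 23·55·2 ≡ 48 (mod 73).

48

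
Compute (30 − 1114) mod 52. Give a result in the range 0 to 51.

1114 − 21·52 = 22, so 1114 ≡ 22 (mod 52).
(30 − 22) mod 52 = 8.

8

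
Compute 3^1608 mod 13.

1

By repeated squaring mod 13: 3^1≡3, 3^2≡9, 3^4≡3, 3^8≡9, 3^16≡3, 3^32≡9, 3^64≡3, 3^128≡9, 3^256≡3, 3^512≡9, 3^1024≡3.
Since 1608 = 8 + 64 + 512 + 1024 in binary, 3^1608 ≡ 9·3·9·3 ≡ 1 (mod 13).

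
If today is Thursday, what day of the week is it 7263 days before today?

Sunday

7263 − 1037·7 = 4, so 7263 ≡ 4 (mod 7).
Thursday − 4 days → Sunday.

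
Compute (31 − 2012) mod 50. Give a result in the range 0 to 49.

2012 − 40·50 = 12, so 2012 ≡ 12 (mod 50).
(31 − 12) mod 50 = 19.

19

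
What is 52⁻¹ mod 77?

40

52·40 = 2080 = 27·77 + 1, so 52⁻¹ ≡ 40 (mod 77).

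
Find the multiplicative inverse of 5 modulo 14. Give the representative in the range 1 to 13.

3

14 = 2·5 + 4
5 = 1·4 + 1
4 = 4·1 + 0
Back-substituting gives 5·3 ≡ 1 (mod 14).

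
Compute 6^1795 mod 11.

Square-and-reduce mod 11: 6^1≡6, 6^2≡3, 6^4≡9, 6^8≡4, 6^16≡5, 6^32≡3, 6^64≡9, 6^128≡4, 6^256≡5, 6^512≡3, 6^1024≡9.
Since 1795 = 1 + 2 + 256 + 512 + 1024 in binary, 6^1795 ≡ 6·3·5·3·9 ≡ 10 (mod 11).

10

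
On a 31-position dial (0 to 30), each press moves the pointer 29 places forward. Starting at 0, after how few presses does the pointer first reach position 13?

9

29⁻¹ ≡ 15 (mod 31) because 29·15 = 435 = 14·31 + 1.
Multiplying both sides by 15: x ≡ 15·13 = 195 ≡ 9 (mod 31).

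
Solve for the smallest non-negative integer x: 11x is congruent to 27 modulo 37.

11⁻¹ ≡ 27 (mod 37) because 11·27 = 297 = 8·37 + 1.
Multiplying both sides by 27: x ≡ 27·27 = 729 ≡ 26 (mod 37).

26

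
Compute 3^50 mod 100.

Successive squares of 3 mod 100: 3^1≡3, 3^2≡9, 3^4≡81, 3^8≡61, 3^16≡21, 3^32≡41.
50 = 2 + 16 + 32, so 3^50 ≡ 9·21·41 ≡ 49 (mod 100).

49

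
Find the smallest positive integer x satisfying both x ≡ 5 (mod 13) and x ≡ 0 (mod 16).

x ≡ 5 (mod 13) gives x ∈ {5, 18, 31, 44, 57, 70, 83, 96}.
The first of these with x mod 16 = 0 is 96.

96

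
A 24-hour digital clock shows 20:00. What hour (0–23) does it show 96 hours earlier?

20

96 = 4·24 + 0, so 96 mod 24 = 0.
(20 − 0) mod 24 = 20.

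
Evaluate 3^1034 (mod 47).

By repeated squaring mod 47: 3^1≡3, 3^2≡9, 3^4≡34, 3^8≡28, 3^16≡32, 3^32≡37, 3^64≡6, 3^128≡36, 3^256≡27, 3^512≡24, 3^1024≡12.
1034 = 2 + 8 + 1024, so 3^1034 ≡ 9·28·12 ≡ 16 (mod 47).

16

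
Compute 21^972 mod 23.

16

Square-and-reduce mod 23: 21^1≡21, 21^2≡4, 21^4≡16, 21^8≡3, 21^16≡9, 21^32≡12, 21^64≡6, 21^128≡13, 21^256≡8, 21^512≡18.
972 = 4 + 8 + 64 + 128 + 256 + 512, so 21^972 ≡ 16·3·6·13·8·18 ≡ 16 (mod 23).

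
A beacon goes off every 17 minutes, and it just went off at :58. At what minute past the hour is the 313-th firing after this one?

313·17 = 5321.
Dividing 5321 by 60 gives quotient 88 and remainder 41.
(58 + 41) mod 60 = 39.

39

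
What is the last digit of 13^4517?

3

The units digit of 13^n cycles with period 4: 3, 9, 7, 1, …
4517 mod 4 = 1, so the last digit matches 3^1 = 3.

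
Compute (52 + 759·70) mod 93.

79

759·70 = 53130.
Dividing 53130 by 93 gives quotient 571 and remainder 27.
(52 + 27) mod 93 = 79.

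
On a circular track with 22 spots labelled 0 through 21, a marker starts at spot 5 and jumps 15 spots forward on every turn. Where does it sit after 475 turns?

2

475·15 = 7125.
Dividing 7125 by 22 gives quotient 323 and remainder 19.
(5 + 19) mod 22 = 2.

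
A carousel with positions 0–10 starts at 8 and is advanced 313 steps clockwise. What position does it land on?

313 − 28·11 = 5, so 313 ≡ 5 (mod 11).
(8 + 5) mod 11 = 2.

2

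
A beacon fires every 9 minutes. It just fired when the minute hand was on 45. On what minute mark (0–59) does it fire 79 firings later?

79·9 = 711.
711 − 11·60 = 51, so 711 ≡ 51 (mod 60).
(45 + 51) mod 60 = 36.

36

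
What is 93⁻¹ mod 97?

24

97 = 1·93 + 4
93 = 23·4 + 1
4 = 4·1 + 0
Back-substituting gives 93·24 ≡ 1 (mod 97).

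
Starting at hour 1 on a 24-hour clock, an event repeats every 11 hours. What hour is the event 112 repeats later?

112·11 = 1232.
Dividing 1232 by 24 gives quotient 51 and remainder 8.
(1 + 8) mod 24 = 9.

9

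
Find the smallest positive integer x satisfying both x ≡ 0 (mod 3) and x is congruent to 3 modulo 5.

x ≡ 0 (mod 3) gives x ∈ {0, 3}.
The first of these with x mod 5 = 3 is 3.

3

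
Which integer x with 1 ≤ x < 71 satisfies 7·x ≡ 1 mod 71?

7·61 = 427 = 6·71 + 1, so 7⁻¹ ≡ 61 (mod 71).

61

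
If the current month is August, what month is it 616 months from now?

616 − 51·12 = 4, so 616 ≡ 4 (mod 12).
August + 4 months → December.

December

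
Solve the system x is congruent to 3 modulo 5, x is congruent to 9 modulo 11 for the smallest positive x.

Since 11·1 ≡ 1 (mod 5), take x = 9 + 11·((3−9)·1 mod 5) = 9 + 11·4 = 53.
Check: 53 mod 5 = 3, 53 mod 11 = 9.

53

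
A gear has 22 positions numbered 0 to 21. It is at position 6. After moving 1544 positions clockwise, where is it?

Dividing 1544 by 22 gives quotient 70 and remainder 4.
(6 + 4) mod 22 = 10.

10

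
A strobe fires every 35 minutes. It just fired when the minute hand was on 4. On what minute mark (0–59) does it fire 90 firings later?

34

90·35 = 3150.
3150 − 52·60 = 30, so 3150 ≡ 30 (mod 60).
(4 + 30) mod 60 = 34.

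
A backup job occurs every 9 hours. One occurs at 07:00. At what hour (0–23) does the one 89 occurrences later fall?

89·9 = 801.
801 = 33·24 + 9, so 801 mod 24 = 9.
(7 + 9) mod 24 = 16.

16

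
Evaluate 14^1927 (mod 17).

6

Square-and-reduce mod 17: 14^1≡14, 14^2≡9, 14^4≡13, 14^8≡16, 14^16≡1, 14^32≡1, 14^64≡1, 14^128≡1, 14^256≡1, 14^512≡1, 14^1024≡1.
Since 1927 = 1 + 2 + 4 + 128 + 256 + 512 + 1024 in binary, 14^1927 ≡ 14·9·13·1·1·1·1 ≡ 6 (mod 17).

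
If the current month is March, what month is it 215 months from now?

Dividing 215 by 12 gives quotient 17 and remainder 11.
March + 11 months → February.

February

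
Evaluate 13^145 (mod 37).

Successive squares of 13 mod 37: 13^1≡13, 13^2≡21, 13^4≡34, 13^8≡9, 13^16≡7, 13^32≡12, 13^64≡33, 13^128≡16.
Since 145 = 1 + 16 + 128 in binary, 13^145 ≡ 13·7·16 ≡ 13 (mod 37).

13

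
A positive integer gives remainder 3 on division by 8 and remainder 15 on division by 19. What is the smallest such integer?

x ≡ 3 (mod 8) gives x ∈ {3, 11, 19, 27, 35, 43, 51, 59, …}.
The first of these with x mod 19 = 15 is 91.

91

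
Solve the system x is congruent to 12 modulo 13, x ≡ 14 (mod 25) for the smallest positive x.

64

x ≡ 12 (mod 13) gives x ∈ {12, 25, 38, 51, 64}.
The first of these with x mod 25 = 14 is 64.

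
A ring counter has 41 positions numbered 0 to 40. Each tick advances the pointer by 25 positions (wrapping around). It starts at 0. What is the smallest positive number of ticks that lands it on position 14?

35

The inverse of 25 mod 41 is 23 (since 25·23 = 575 ≡ 1).
Multiplying both sides by 23: x ≡ 23·14 = 322 ≡ 35 (mod 41).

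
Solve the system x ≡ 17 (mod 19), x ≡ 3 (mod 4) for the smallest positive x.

Since 4·5 ≡ 1 (mod 19), take x = 3 + 4·((17−3)·5 mod 19) = 3 + 4·13 = 55.
Check: 55 mod 19 = 17, 55 mod 4 = 3.

55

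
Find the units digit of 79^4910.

The units digit of 79^n cycles with period 2: 9, 1, …
4910 leaves remainder 0 on division by 2, so 79^4910 ends in 1.

1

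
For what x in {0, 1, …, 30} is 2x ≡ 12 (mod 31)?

2⁻¹ ≡ 16 (mod 31) because 2·16 = 32 = 1·31 + 1.
So x ≡ 16·12 = 192 ≡ 6 (mod 31).

6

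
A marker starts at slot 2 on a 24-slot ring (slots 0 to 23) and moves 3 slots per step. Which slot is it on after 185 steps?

185·3 = 555.
555 mod 24 = 3 (since 23·24 = 552).
(2 + 3) mod 24 = 5.

5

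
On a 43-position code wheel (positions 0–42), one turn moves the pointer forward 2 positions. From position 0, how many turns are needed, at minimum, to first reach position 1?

22

2·22 = 44 = 1·43 + 1, so 2⁻¹ ≡ 22 (mod 43).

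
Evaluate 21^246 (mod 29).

9

Successive squares of 21 mod 29: 21^1≡21, 21^2≡6, 21^4≡7, 21^8≡20, 21^16≡23, 21^32≡7, 21^64≡20, 21^128≡23.
Since 246 = 2 + 4 + 16 + 32 + 64 + 128 in binary, 21^246 ≡ 6·7·23·7·20·23 ≡ 9 (mod 29).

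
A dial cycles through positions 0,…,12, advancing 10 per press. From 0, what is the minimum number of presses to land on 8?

6

10⁻¹ ≡ 4 (mod 13) because 10·4 = 40 = 3·13 + 1.
Multiplying both sides by 4: x ≡ 4·8 = 32 ≡ 6 (mod 13).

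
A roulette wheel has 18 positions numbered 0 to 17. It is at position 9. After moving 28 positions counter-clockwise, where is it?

17

28 mod 18 = 10 (since 1·18 = 18).
(9 − 10) mod 18 = 17.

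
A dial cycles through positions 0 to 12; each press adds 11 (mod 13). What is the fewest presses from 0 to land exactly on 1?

6

13 = 1·11 + 2
11 = 5·2 + 1
2 = 2·1 + 0
Back-substituting gives 11·6 ≡ 1 (mod 13).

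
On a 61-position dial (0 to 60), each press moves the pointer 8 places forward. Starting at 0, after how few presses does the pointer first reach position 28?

34

8⁻¹ ≡ 23 (mod 61) because 8·23 = 184 = 3·61 + 1.
So x ≡ 23·28 = 644 ≡ 34 (mod 61).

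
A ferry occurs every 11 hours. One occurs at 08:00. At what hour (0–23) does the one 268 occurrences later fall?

268·11 = 2948.
2948 mod 24 = 20 (since 122·24 = 2928).
(8 + 20) mod 24 = 4.

4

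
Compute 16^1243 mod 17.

16

By repeated squaring mod 17: 16^1≡16, 16^2≡1, 16^4≡1, 16^8≡1, 16^16≡1, 16^32≡1, 16^64≡1, 16^128≡1, 16^256≡1, 16^512≡1, 16^1024≡1.
Since 1243 = 1 + 2 + 8 + 16 + 64 + 128 + 1024 in binary, 16^1243 ≡ 16·1·1·1·1·1·1 ≡ 16 (mod 17).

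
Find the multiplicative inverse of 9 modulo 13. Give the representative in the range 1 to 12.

3

13 = 1·9 + 4
9 = 2·4 + 1
4 = 4·1 + 0
Back-substituting gives 9·3 ≡ 1 (mod 13).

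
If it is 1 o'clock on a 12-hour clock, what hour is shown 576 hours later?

576 mod 12 = 0 (since 48·12 = 576).
1 + 0 → 1 on a 12-hour dial.

1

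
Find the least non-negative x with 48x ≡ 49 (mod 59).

17

48⁻¹ ≡ 16 (mod 59) because 48·16 = 768 = 13·59 + 1.
Multiplying both sides by 16: x ≡ 16·49 = 784 ≡ 17 (mod 59).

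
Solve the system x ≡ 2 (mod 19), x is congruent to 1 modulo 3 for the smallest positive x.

40

x ≡ 1 (mod 3) gives x ∈ {1, 4, 7, 10, 13, 16, 19, 22, …}.
The first of these with x mod 19 = 2 is 40.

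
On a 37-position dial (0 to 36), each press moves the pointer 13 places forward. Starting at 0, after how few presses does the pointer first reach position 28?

The inverse of 13 mod 37 is 20 (since 13·20 = 260 ≡ 1).
Multiplying both sides by 20: x ≡ 20·28 = 560 ≡ 5 (mod 37).
Check: 13·5 = 65 = 1·37 + 28.

5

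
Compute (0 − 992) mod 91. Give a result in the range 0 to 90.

992 mod 91 = 82 (since 10·91 = 910).
(0 − 82) mod 91 = 9.

9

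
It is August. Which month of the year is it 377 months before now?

377 − 31·12 = 5, so 377 ≡ 5 (mod 12).
August − 5 months → March.

March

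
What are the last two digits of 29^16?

By repeated squaring mod 100: 29^1≡29, 29^2≡41, 29^4≡81, 29^8≡61, 29^16≡21.
16 = 16, so 29^16 ≡ 21 ≡ 21 (mod 100).

21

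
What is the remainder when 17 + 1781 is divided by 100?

1781 = 17·100 + 81, so 1781 mod 100 = 81.
(17 + 81) mod 100 = 98.

98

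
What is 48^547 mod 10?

The units digit of 48^n cycles with period 4: 8, 4, 2, 6, …
547 mod 4 = 3, so the last digit matches 8^3 = 2.

2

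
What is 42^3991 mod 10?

Powers of 2 mod 10 repeat with period 4: 2, 4, 8, 6.
3991 mod 4 = 3, so the last digit matches 2^3 = 8.

8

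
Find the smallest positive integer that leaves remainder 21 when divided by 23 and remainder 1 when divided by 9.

136

x ≡ 1 (mod 9) gives x ∈ {1, 10, 19, 28, 37, 46, 55, 64, …}.
The first of these with x mod 23 = 21 is 136.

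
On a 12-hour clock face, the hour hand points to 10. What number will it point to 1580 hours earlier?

2

Dividing 1580 by 12 gives quotient 131 and remainder 8.
10 − 8 → 2 on a 12-hour dial.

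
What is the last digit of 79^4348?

1

The units digit of 79^n cycles with period 2: 9, 1, …
4348 leaves remainder 0 on division by 2, so 79^4348 ends in 1.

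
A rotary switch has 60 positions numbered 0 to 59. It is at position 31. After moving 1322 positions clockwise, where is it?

33

Dividing 1322 by 60 gives quotient 22 and remainder 2.
(31 + 2) mod 60 = 33.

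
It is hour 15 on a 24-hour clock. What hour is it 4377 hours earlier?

6

4377 = 182·24 + 9, so 4377 mod 24 = 9.
(15 − 9) mod 24 = 6.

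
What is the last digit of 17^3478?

9

Last digits of 7^n: 7, 9, 3, 1 (period 4).
3478 leaves remainder 2 on division by 4, so 17^3478 ends in 9.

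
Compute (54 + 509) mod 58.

41

509 mod 58 = 45 (since 8·58 = 464).
(54 + 45) mod 58 = 41.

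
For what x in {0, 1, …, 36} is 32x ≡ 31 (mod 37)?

32⁻¹ ≡ 22 (mod 37) because 32·22 = 704 = 19·37 + 1.
So x ≡ 22·31 = 682 ≡ 16 (mod 37).

16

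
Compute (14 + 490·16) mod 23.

490·16 = 7840.
7840 mod 23 = 20 (since 340·23 = 7820).
(14 + 20) mod 23 = 11.

11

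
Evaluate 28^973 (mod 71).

17

Successive squares of 28 mod 71: 28^1≡28, 28^2≡3, 28^4≡9, 28^8≡10, 28^16≡29, 28^32≡60, 28^64≡50, 28^128≡15, 28^256≡12, 28^512≡2.
Since 973 = 1 + 4 + 8 + 64 + 128 + 256 + 512 in binary, 28^973 ≡ 28·9·10·50·15·12·2 ≡ 17 (mod 71).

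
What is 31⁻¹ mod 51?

28

51 = 1·31 + 20
31 = 1·20 + 11
20 = 1·11 + 9
11 = 1·9 + 2
9 = 4·2 + 1
2 = 2·1 + 0
Back-substituting gives 31·28 ≡ 1 (mod 51).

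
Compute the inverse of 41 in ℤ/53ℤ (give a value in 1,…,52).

41·22 = 902 = 17·53 + 1, so 41⁻¹ ≡ 22 (mod 53).

22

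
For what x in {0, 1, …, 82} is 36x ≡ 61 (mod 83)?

4

The inverse of 36 mod 83 is 30 (since 36·30 = 1080 ≡ 1).
Multiplying both sides by 30: x ≡ 30·61 = 1830 ≡ 4 (mod 83).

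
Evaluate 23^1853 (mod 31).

15

Square-and-reduce mod 31: 23^1≡23, 23^2≡2, 23^4≡4, 23^8≡16, 23^16≡8, 23^32≡2, 23^64≡4, 23^128≡16, 23^256≡8, 23^512≡2, 23^1024≡4.
1853 = 1 + 4 + 8 + 16 + 32 + 256 + 512 + 1024, so 23^1853 ≡ 23·4·16·8·2·8·2·4 ≡ 15 (mod 31).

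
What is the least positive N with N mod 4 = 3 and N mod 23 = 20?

Since 23·3 ≡ 1 (mod 4), take x = 20 + 23·((3−20)·3 mod 4) = 20 + 23·1 = 43.
Check: 43 mod 4 = 3, 43 mod 23 = 20.

43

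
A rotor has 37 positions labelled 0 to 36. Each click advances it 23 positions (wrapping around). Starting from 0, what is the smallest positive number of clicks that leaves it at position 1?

29

37 = 1·23 + 14
23 = 1·14 + 9
14 = 1·9 + 5
9 = 1·5 + 4
5 = 1·4 + 1
4 = 4·1 + 0
Back-substituting gives 23·29 ≡ 1 (mod 37).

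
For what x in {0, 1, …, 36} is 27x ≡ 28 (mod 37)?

27⁻¹ ≡ 11 (mod 37) because 27·11 = 297 = 8·37 + 1.
So x ≡ 11·28 = 308 ≡ 12 (mod 37).
Check: 27·12 = 324 = 8·37 + 28.

12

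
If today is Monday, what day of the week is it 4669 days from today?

Monday

4669 − 667·7 = 0, so 4669 ≡ 0 (mod 7).
Monday + 0 days → Monday.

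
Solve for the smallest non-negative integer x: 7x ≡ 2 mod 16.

The inverse of 7 mod 16 is 7 (since 7·7 = 49 ≡ 1).
Multiplying both sides by 7: x ≡ 7·2 = 14 ≡ 14 (mod 16).

14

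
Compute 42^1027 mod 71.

Successive squares of 42 mod 71: 42^1≡42, 42^2≡60, 42^4≡50, 42^8≡15, 42^16≡12, 42^32≡2, 42^64≡4, 42^128≡16, 42^256≡43, 42^512≡3, 42^1024≡9.
Since 1027 = 1 + 2 + 1024 in binary, 42^1027 ≡ 42·60·9 ≡ 31 (mod 71).

31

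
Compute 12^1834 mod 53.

11

Square-and-reduce mod 53: 12^1≡12, 12^2≡38, 12^4≡13, 12^8≡10, 12^16≡47, 12^32≡36, 12^64≡24, 12^128≡46, 12^256≡49, 12^512≡16, 12^1024≡44.
Since 1834 = 2 + 8 + 32 + 256 + 512 + 1024 in binary, 12^1834 ≡ 38·10·36·49·16·44 ≡ 11 (mod 53).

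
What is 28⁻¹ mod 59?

59 = 2·28 + 3
28 = 9·3 + 1
3 = 3·1 + 0
Back-substituting gives 28·19 ≡ 1 (mod 59).

19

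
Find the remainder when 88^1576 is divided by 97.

35

By repeated squaring mod 97: 88^1≡88, 88^2≡81, 88^4≡62, 88^8≡61, 88^16≡35, 88^32≡61, 88^64≡35, 88^128≡61, 88^256≡35, 88^512≡61, 88^1024≡35.
1576 = 8 + 32 + 512 + 1024, so 88^1576 ≡ 61·61·61·35 ≡ 35 (mod 97).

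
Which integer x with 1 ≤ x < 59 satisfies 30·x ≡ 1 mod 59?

59 = 1·30 + 29
30 = 1·29 + 1
29 = 29·1 + 0
Back-substituting gives 30·2 ≡ 1 (mod 59).

2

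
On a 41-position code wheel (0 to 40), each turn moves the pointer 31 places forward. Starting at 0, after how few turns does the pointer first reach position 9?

36

The inverse of 31 mod 41 is 4 (since 31·4 = 124 ≡ 1).
Multiplying both sides by 4: x ≡ 4·9 = 36 ≡ 36 (mod 41).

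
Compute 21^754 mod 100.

Square-and-reduce mod 100: 21^1≡21, 21^2≡41, 21^4≡81, 21^8≡61, 21^16≡21, 21^32≡41, 21^64≡81, 21^128≡61, 21^256≡21, 21^512≡41.
Since 754 = 2 + 16 + 32 + 64 + 128 + 512 in binary, 21^754 ≡ 41·21·41·81·61·41 ≡ 81 (mod 100).

81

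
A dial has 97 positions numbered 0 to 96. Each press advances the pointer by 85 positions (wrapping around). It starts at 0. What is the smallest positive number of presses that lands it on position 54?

The inverse of 85 mod 97 is 8 (since 85·8 = 680 ≡ 1).
Multiplying both sides by 8: x ≡ 8·54 = 432 ≡ 44 (mod 97).
Check: 85·44 = 3740 = 38·97 + 54.

44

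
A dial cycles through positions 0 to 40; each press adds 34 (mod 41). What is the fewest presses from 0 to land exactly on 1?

34·35 = 1190 = 29·41 + 1, so 34⁻¹ ≡ 35 (mod 41).

35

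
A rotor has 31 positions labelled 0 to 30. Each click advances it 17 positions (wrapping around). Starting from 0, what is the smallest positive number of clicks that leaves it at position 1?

17·11 = 187 = 6·31 + 1, so 17⁻¹ ≡ 11 (mod 31).

11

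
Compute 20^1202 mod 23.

4

Successive squares of 20 mod 23: 20^1≡20, 20^2≡9, 20^4≡12, 20^8≡6, 20^16≡13, 20^32≡8, 20^64≡18, 20^128≡2, 20^256≡4, 20^512≡16, 20^1024≡3.
1202 = 2 + 16 + 32 + 128 + 1024, so 20^1202 ≡ 9·13·8·2·3 ≡ 4 (mod 23).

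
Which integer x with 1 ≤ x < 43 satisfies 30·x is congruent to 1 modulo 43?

33

43 = 1·30 + 13
30 = 2·13 + 4
13 = 3·4 + 1
4 = 4·1 + 0
Back-substituting gives 30·33 ≡ 1 (mod 43).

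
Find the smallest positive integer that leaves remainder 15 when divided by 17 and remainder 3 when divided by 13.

185

Since 13·4 ≡ 1 (mod 17), take x = 3 + 13·((15−3)·4 mod 17) = 3 + 13·14 = 185.
Check: 185 mod 17 = 15, 185 mod 13 = 3.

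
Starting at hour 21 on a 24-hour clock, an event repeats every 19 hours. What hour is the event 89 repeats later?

8

89·19 = 1691.
1691 mod 24 = 11 (since 70·24 = 1680).
(21 + 11) mod 24 = 8.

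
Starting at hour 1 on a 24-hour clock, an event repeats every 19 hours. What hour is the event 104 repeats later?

104·19 = 1976.
Dividing 1976 by 24 gives quotient 82 and remainder 8.
(1 + 8) mod 24 = 9.

9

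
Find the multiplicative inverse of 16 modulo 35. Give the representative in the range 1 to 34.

11

16·11 = 176 = 5·35 + 1, so 16⁻¹ ≡ 11 (mod 35).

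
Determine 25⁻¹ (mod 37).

25·3 = 75 = 2·37 + 1, so 25⁻¹ ≡ 3 (mod 37).

3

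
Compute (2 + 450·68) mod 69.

35

450·68 = 30600.
30600 mod 69 = 33 (since 443·69 = 30567).
(2 + 33) mod 69 = 35.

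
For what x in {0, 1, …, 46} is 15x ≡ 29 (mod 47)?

15⁻¹ ≡ 22 (mod 47) because 15·22 = 330 = 7·47 + 1.
So x ≡ 22·29 = 638 ≡ 27 (mod 47).

27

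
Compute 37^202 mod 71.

48

Square-and-reduce mod 71: 37^1≡37, 37^2≡20, 37^4≡45, 37^8≡37, 37^16≡20, 37^32≡45, 37^64≡37, 37^128≡20.
202 = 2 + 8 + 64 + 128, so 37^202 ≡ 20·37·37·20 ≡ 48 (mod 71).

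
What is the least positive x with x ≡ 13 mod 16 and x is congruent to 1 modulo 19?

77

x ≡ 13 (mod 16) gives x ∈ {13, 29, 45, 61, 77}.
The first of these with x mod 19 = 1 is 77.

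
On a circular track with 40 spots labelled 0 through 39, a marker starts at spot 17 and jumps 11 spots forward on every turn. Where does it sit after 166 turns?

3

166·11 = 1826.
1826 − 45·40 = 26, so 1826 ≡ 26 (mod 40).
(17 + 26) mod 40 = 3.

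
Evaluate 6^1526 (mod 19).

Successive squares of 6 mod 19: 6^1≡6, 6^2≡17, 6^4≡4, 6^8≡16, 6^16≡9, 6^32≡5, 6^64≡6, 6^128≡17, 6^256≡4, 6^512≡16, 6^1024≡9.
1526 = 2 + 4 + 16 + 32 + 64 + 128 + 256 + 1024, so 6^1526 ≡ 17·4·9·5·6·17·4·9 ≡ 5 (mod 19).

5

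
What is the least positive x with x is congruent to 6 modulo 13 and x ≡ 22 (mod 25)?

97

Since 25·12 ≡ 1 (mod 13), take x = 22 + 25·((6−22)·12 mod 13) = 22 + 25·3 = 97.
Check: 97 mod 13 = 6, 97 mod 25 = 22.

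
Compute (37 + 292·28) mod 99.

292·28 = 8176.
8176 mod 99 = 58 (since 82·99 = 8118).
(37 + 58) mod 99 = 95.

95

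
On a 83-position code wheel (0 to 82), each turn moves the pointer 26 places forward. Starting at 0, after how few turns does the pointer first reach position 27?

17

26⁻¹ ≡ 16 (mod 83) because 26·16 = 416 = 5·83 + 1.
Multiplying both sides by 16: x ≡ 16·27 = 432 ≡ 17 (mod 83).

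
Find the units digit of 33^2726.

9

The units digit of 33^n cycles with period 4: 3, 9, 7, 1, …
2726 mod 4 = 2, so the last digit matches 3^2 = 9.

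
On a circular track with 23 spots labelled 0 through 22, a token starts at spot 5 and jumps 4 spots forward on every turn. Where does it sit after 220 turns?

11

220·4 = 880.
880 mod 23 = 6 (since 38·23 = 874).
(5 + 6) mod 23 = 11.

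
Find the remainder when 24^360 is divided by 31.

1

By repeated squaring mod 31: 24^1≡24, 24^2≡18, 24^4≡14, 24^8≡10, 24^16≡7, 24^32≡18, 24^64≡14, 24^128≡10, 24^256≡7.
Since 360 = 8 + 32 + 64 + 256 in binary, 24^360 ≡ 10·18·14·7 ≡ 1 (mod 31).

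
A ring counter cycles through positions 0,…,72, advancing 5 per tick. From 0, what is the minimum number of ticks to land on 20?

The inverse of 5 mod 73 is 44 (since 5·44 = 220 ≡ 1).
Multiplying both sides by 44: x ≡ 44·20 = 880 ≡ 4 (mod 73).

4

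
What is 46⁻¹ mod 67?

51

46·51 = 2346 = 35·67 + 1, so 46⁻¹ ≡ 51 (mod 67).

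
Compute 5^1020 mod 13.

1

Square-and-reduce mod 13: 5^1≡5, 5^2≡12, 5^4≡1, 5^8≡1, 5^16≡1, 5^32≡1, 5^64≡1, 5^128≡1, 5^256≡1, 5^512≡1.
1020 = 4 + 8 + 16 + 32 + 64 + 128 + 256 + 512, so 5^1020 ≡ 1·1·1·1·1·1·1·1 ≡ 1 (mod 13).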